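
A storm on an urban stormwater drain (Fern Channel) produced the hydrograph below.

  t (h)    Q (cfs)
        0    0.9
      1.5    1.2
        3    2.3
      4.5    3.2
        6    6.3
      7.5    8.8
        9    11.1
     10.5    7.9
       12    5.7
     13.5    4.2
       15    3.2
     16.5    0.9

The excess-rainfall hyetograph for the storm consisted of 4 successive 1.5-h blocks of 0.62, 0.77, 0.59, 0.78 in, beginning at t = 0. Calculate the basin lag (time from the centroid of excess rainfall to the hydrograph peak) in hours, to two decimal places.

t_L ≈ 5.92 h

Centroid of excess rainfall: t_c = Σ P_i·t̄_i / ΣP_i = 3.0815 h (block centres at 0.75, 2.25, 3.75, 5.25 h).
Hydrograph peak occurs at t = 9 h, so basin lag t_L = 9 − 3.0815 = 5.92 h.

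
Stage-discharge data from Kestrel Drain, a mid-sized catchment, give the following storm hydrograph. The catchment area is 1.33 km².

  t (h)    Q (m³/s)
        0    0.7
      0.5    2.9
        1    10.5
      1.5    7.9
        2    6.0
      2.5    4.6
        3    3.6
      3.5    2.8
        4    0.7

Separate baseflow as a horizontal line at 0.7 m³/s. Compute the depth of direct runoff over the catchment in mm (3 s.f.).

d ≈ 45.2 mm

Direct runoff: 0.0, 2.2, 9.8, 7.2, 5.3, 3.9, 2.9, 2.1, 0.0 m³/s; ΣQ_DR = 33.40 m³/s.
V = ΣQ_DR · Δt = 33.40 × 1800 s = 60120 m³.
Over A = 1.33 km², depth = V / A = 45.2 mm.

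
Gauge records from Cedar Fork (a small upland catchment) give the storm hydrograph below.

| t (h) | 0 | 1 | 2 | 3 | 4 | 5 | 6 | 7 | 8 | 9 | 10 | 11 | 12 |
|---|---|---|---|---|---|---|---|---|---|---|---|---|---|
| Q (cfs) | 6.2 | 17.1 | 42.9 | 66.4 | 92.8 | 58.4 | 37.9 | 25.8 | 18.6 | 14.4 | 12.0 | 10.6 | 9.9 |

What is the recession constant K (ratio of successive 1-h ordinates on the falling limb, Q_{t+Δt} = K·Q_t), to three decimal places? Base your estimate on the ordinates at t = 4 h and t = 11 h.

K ≈ 0.733

Using the recession-limb readings at t = 4 h and t = 11 h: Q falls from 92.8 to 10.6 cfs over 7 intervals.
K = (Q₂/Q₁)^(1/7) = (10.6/92.8)^(1/7) = 0.733.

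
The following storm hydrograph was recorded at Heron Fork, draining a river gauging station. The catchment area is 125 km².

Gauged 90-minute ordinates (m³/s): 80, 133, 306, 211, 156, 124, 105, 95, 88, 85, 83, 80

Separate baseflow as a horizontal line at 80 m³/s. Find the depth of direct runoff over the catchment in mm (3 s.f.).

d ≈ 25.3 mm

Direct runoff: 0.0, 53.0, 226.0, 131.0, 76.0, 44.0, 25.0, 15.0, 8.0, 5.0, 3.0, 0.0 m³/s; ΣQ_DR = 586.0 m³/s.
V = ΣQ_DR · Δt = 586.0 × 5400 s = 3.164 × 10^6 m³.
Over A = 125 km², depth = V / A = 25.3 mm.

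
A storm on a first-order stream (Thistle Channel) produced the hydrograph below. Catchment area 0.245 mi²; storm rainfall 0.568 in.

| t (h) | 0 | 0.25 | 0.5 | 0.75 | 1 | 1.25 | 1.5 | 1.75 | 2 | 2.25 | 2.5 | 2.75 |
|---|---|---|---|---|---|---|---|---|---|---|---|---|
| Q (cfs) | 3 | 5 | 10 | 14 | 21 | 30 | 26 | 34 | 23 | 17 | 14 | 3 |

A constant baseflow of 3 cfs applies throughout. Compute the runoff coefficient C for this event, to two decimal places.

C ≈ 0.46

ΣQ_DR = 164.0 cfs; V = ΣQ_DR·Δt = 1.476 × 10^5 ft³.
Runoff depth d = V / A = 0.2593 in.
C = d / P = 0.2593 / 0.568 = 0.46.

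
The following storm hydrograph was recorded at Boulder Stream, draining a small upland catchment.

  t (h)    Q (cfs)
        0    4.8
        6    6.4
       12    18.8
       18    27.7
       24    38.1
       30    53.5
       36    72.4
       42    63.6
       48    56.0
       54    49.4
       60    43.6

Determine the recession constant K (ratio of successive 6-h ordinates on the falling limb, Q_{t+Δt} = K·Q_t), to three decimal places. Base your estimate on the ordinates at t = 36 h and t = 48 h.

K ≈ 0.879

Using the recession-limb readings at t = 36 h and t = 48 h: Q falls from 72.4 to 56.0 cfs over 2 intervals.
K = (Q₂/Q₁)^(1/2) = (56.0/72.4)^(1/2) = 0.879.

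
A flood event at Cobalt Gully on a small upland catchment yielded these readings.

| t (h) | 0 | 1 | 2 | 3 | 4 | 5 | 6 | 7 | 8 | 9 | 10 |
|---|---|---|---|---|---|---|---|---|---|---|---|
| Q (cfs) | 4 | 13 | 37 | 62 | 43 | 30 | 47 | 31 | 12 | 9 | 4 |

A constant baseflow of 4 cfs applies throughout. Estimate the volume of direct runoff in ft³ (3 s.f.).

V ≈ 8.93 × 10^5 ft³

Direct-runoff ordinates (Q − Q_b): 0.0, 9.0, 33.0, 58.0, 39.0, 26.0, 43.0, 27.0, 8.0, 5.0, 0.0 cfs.
ΣQ_DR = 248.0 cfs.
With Δt = 1 h = 3600 s, V = ΣQ_DR · Δt = 248.0 × 3600 = 8.93 × 10^5 ft³.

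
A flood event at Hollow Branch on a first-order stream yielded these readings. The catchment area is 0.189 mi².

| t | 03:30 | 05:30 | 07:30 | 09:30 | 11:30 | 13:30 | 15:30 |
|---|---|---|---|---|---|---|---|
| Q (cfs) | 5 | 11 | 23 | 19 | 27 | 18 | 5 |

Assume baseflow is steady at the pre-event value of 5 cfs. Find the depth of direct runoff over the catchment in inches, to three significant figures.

d ≈ 1.20 in

Direct runoff: 0.0, 6.0, 18.0, 14.0, 22.0, 13.0, 0.0 cfs; ΣQ_DR = 73.00 cfs.
V = ΣQ_DR · Δt = 73.00 × 7200 s = 5.256 × 10^5 ft³.
Over A = 0.189 mi², depth = V / A = 1.20 in.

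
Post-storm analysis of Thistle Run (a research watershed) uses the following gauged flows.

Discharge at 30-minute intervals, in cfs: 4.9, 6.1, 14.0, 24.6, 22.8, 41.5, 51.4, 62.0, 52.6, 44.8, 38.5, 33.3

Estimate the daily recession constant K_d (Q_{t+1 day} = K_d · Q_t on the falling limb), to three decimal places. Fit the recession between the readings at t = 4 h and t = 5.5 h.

Between t = 4 h and t = 5.5 h the flow falls from 52.6 to 33.3 cfs over 3×0.5 h = 1.5 h.
Per-interval ratio K = (33.3/52.6)^(1/3) = 0.8587; K_d = K^(24/0.5) = 0.001.

K_d ≈ 0.001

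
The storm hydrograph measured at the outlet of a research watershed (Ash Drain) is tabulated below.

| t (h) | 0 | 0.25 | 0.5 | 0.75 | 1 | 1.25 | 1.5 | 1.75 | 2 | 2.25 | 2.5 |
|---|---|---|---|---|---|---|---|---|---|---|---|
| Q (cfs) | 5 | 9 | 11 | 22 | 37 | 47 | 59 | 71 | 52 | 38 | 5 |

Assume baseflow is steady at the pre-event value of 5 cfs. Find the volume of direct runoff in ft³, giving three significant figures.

V ≈ 2.71 × 10^5 ft³

Direct-runoff ordinates (Q − Q_b): 0.0, 4.0, 6.0, 17.0, 32.0, 42.0, 54.0, 66.0, 47.0, 33.0, 0.0 cfs.
ΣQ_DR = 301.0 cfs.
With Δt = 0.25 h = 900 s, V = ΣQ_DR · Δt = 301.0 × 900 = 2.71 × 10^5 ft³.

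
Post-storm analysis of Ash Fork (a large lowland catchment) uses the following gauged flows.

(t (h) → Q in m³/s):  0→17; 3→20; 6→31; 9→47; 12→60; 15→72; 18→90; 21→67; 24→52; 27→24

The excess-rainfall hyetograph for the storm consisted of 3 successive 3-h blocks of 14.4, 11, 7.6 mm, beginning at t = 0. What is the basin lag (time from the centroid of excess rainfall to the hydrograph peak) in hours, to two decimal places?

Centroid of excess rainfall: t_c = Σ P_i·t̄_i / ΣP_i = 3.8818 h (block centres at 1.5, 4.5, 7.5 h).
Hydrograph peak occurs at t = 18 h, so basin lag t_L = 18 − 3.8818 = 14.12 h.

t_L ≈ 14.12 h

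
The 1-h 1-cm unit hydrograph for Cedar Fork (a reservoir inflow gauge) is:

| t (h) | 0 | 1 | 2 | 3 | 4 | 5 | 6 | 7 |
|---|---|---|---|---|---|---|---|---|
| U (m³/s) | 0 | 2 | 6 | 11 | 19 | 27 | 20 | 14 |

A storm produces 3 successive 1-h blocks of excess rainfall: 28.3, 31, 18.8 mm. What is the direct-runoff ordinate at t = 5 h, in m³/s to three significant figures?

Q ≈ 156 m³/s

By discrete convolution, Q_j = Σ (P_i / 10 mm) · U_{j−i}.
At t = 5 h (j=5): Q = (28.3/10)·27 + (31/10)·19 + (18.8/10)·11 = 156 m³/s.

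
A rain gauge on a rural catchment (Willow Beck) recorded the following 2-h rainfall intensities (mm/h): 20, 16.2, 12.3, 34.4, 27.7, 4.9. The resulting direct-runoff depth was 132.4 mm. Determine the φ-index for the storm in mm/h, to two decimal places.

Only the 5 blocks with intensity above φ contribute runoff: 20, 16.2, 12.3, 34.4, 27.7 mm/h.
Σ(I−φ)·Δt = d  ⇒  (20+16.2+12.3+34.4+27.7 − 5φ)·2 = 132.4
φ = (110.6 − 132.4/2) / 5 = 8.88 mm/h.

φ ≈ 8.88 mm/h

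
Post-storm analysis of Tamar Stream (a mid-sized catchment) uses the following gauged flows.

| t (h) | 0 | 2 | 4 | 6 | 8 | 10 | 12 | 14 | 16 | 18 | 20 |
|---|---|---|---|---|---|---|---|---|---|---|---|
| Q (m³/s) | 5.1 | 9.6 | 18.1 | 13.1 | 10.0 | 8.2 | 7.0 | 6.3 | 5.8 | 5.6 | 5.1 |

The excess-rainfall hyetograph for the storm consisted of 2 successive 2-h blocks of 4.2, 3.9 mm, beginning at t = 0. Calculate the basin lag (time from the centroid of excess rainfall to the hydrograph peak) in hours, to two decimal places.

t_L ≈ 2.04 h

Centroid of excess rainfall: t_c = Σ P_i·t̄_i / ΣP_i = 1.9630 h (block centres at 1, 3 h).
Hydrograph peak occurs at t = 4 h, so basin lag t_L = 4 − 1.9630 = 2.04 h.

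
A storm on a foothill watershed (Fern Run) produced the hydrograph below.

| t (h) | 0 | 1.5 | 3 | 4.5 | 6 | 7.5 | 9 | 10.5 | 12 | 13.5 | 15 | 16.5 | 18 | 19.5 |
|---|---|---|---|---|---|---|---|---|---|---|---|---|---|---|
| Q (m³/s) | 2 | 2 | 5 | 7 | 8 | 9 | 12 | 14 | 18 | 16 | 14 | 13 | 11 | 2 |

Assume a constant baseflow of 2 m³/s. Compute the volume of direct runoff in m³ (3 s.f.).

Direct-runoff ordinates (Q − Q_b): 0.0, 0.0, 3.0, 5.0, 6.0, 7.0, 10.0, 12.0, 16.0, 14.0, 12.0, 11.0, 9.0, 0.0 m³/s.
ΣQ_DR = 105.0 m³/s.
With Δt = 1.5 h = 5400 s, V = ΣQ_DR · Δt = 105.0 × 5400 = 5.67 × 10^5 m³.

V ≈ 5.67 × 10^5 m³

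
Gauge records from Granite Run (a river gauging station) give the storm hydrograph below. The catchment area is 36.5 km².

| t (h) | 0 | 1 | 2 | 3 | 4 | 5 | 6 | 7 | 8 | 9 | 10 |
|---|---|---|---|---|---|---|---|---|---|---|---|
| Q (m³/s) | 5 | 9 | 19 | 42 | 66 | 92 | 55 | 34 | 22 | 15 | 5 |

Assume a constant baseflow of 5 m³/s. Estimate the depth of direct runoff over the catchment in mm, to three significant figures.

d ≈ 30.5 mm

Direct runoff: 0.0, 4.0, 14.0, 37.0, 61.0, 87.0, 50.0, 29.0, 17.0, 10.0, 0.0 m³/s; ΣQ_DR = 309.0 m³/s.
V = ΣQ_DR · Δt = 309.0 × 3600 s = 1.112 × 10^6 m³.
Over A = 36.5 km², depth = V / A = 30.5 mm.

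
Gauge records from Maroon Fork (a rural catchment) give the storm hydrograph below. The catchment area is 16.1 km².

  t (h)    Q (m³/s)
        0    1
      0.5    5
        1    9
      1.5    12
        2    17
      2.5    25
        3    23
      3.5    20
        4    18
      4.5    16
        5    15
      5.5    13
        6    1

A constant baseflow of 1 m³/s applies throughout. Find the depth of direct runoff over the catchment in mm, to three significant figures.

Direct runoff: 0.0, 4.0, 8.0, 11.0, 16.0, 24.0, 22.0, 19.0, 17.0, 15.0, 14.0, 12.0, 0.0 m³/s; ΣQ_DR = 162.0 m³/s.
V = ΣQ_DR · Δt = 162.0 × 1800 s = 2.916 × 10^5 m³.
Over A = 16.1 km², depth = V / A = 18.1 mm.

d ≈ 18.1 mm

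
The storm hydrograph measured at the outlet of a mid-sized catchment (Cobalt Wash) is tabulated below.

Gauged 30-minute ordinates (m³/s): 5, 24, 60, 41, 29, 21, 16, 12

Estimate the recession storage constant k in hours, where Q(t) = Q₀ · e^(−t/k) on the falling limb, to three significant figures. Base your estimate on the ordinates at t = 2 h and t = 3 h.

k ≈ 1.68 h

On the falling limb, Q drops from 29 to 16 m³/s between t = 2 h and t = 3 h (Δt = 1 h).
k = −Δt / ln(Q₂/Q₁) = −1 / ln(16/29) = 1.68 h.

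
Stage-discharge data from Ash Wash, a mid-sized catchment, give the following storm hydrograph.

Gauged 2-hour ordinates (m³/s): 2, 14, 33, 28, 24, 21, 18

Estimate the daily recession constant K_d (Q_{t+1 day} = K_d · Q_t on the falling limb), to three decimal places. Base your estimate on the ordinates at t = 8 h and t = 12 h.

Between t = 8 h and t = 12 h the flow falls from 24 to 18 m³/s over 2×2 h = 4 h.
Per-interval ratio K = (18/24)^(1/2) = 0.8660; K_d = K^(24/2) = 0.178.

K_d ≈ 0.178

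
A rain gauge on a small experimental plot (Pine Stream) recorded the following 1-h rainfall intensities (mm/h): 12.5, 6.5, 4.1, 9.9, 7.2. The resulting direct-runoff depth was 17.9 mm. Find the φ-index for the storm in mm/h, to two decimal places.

φ ≈ 4.55 mm/h

Only the 4 blocks with intensity above φ contribute runoff: 12.5, 6.5, 9.9, 7.2 mm/h.
Σ(I−φ)·Δt = d  ⇒  (12.5+6.5+9.9+7.2 − 4φ)·1 = 17.9
φ = (36.10 − 17.9/1) / 4 = 4.55 mm/h.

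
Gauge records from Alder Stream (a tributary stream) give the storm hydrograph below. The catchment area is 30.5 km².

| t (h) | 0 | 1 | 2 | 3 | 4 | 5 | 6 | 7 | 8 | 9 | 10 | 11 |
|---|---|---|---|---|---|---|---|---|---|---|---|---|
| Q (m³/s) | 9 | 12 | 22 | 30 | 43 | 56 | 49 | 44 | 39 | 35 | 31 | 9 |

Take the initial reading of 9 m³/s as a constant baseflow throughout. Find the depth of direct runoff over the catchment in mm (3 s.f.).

d ≈ 32.0 mm

Direct runoff: 0.0, 3.0, 13.0, 21.0, 34.0, 47.0, 40.0, 35.0, 30.0, 26.0, 22.0, 0.0 m³/s; ΣQ_DR = 271.0 m³/s.
V = ΣQ_DR · Δt = 271.0 × 3600 s = 9.756 × 10^5 m³.
Over A = 30.5 km², depth = V / A = 32.0 mm.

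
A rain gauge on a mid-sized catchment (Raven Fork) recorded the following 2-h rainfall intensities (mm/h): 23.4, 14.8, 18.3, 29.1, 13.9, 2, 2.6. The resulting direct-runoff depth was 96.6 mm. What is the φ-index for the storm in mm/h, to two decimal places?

φ ≈ 10.24 mm/h

Only the 5 blocks with intensity above φ contribute runoff: 23.4, 14.8, 18.3, 29.1, 13.9 mm/h.
Σ(I−φ)·Δt = d  ⇒  (23.4+14.8+18.3+29.1+13.9 − 5φ)·2 = 96.6
φ = (99.50 − 96.6/2) / 5 = 10.24 mm/h.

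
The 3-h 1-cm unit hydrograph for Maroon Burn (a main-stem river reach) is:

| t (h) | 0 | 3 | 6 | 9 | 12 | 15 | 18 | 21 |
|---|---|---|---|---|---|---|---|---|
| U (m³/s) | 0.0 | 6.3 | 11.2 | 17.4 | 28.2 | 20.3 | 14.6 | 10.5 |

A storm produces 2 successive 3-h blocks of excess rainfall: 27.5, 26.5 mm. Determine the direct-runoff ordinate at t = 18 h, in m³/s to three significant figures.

By discrete convolution, Q_j = Σ (P_i / 10 mm) · U_{j−i}.
At t = 18 h (j=6): Q = (27.5/10)·14.6 + (26.5/10)·20.3 = 93.9 m³/s.

Q ≈ 93.9 m³/s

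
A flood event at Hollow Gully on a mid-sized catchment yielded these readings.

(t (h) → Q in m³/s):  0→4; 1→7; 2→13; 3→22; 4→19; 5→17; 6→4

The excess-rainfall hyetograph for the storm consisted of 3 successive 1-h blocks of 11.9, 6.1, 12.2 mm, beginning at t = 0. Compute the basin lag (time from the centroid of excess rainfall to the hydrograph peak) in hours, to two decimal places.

Centroid of excess rainfall: t_c = Σ P_i·t̄_i / ΣP_i = 1.5099 h (block centres at 0.5, 1.5, 2.5 h).
Hydrograph peak occurs at t = 3 h, so basin lag t_L = 3 − 1.5099 = 1.49 h.

t_L ≈ 1.49 h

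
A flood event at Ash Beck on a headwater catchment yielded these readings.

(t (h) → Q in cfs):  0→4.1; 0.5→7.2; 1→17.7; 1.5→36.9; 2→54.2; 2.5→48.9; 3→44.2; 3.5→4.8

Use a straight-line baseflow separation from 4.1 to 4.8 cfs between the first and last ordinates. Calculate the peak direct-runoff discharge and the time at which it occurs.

Subtracting baseflow gives direct-runoff ordinates: 0.00, 3.00, 13.40, 32.50, 49.70, 44.30, 39.50, 0.00 cfs.
The maximum is 49.70 cfs, occurring at the reading for t = 2 h.

Q_p = 49.70 cfs at t = 2 h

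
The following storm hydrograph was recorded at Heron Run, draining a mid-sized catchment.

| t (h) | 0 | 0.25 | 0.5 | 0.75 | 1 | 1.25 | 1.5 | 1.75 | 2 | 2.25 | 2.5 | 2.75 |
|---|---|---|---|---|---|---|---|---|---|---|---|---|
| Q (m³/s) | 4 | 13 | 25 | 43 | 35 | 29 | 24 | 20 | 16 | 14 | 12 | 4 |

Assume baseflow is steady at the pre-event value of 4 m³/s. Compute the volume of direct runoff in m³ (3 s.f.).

Direct-runoff ordinates (Q − Q_b): 0.0, 9.0, 21.0, 39.0, 31.0, 25.0, 20.0, 16.0, 12.0, 10.0, 8.0, 0.0 m³/s.
ΣQ_DR = 191.0 m³/s.
With Δt = 0.25 h = 900 s, V = ΣQ_DR · Δt = 191.0 × 900 = 1.72 × 10^5 m³.

V ≈ 1.72 × 10^5 m³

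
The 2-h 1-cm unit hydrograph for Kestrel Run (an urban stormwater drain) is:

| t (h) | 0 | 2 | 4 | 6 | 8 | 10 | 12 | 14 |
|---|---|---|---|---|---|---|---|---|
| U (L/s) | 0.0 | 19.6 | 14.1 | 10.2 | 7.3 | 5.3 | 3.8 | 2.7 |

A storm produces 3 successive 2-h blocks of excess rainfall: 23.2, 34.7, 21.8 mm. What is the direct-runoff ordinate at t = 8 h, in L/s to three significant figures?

By discrete convolution, Q_j = Σ (P_i / 10 mm) · U_{j−i}.
At t = 8 h (j=4): Q = (23.2/10)·7.3 + (34.7/10)·10.2 + (21.8/10)·14.1 = 83.1 L/s.

Q ≈ 83.1 L/s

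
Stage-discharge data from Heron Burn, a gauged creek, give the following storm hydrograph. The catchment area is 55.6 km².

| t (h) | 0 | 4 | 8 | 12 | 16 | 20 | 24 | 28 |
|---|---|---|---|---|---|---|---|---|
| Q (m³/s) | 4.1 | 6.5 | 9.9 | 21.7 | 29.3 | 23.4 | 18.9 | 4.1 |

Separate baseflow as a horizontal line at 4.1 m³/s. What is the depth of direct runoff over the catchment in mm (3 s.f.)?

d ≈ 22.0 mm

Direct runoff: 0.0, 2.4, 5.8, 17.6, 25.2, 19.3, 14.8, 0.0 m³/s; ΣQ_DR = 85.10 m³/s.
V = ΣQ_DR · Δt = 85.10 × 14400 s = 1.225 × 10^6 m³.
Over A = 55.6 km², depth = V / A = 22.0 mm.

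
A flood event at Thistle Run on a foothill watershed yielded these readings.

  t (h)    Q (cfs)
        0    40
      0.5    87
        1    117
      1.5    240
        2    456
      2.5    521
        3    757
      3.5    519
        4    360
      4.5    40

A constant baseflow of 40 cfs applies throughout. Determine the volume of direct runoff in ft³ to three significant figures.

V ≈ 4.93 × 10^6 ft³

Direct-runoff ordinates (Q − Q_b): 0.0, 47.0, 77.0, 200.0, 416.0, 481.0, 717.0, 479.0, 320.0, 0.0 cfs.
ΣQ_DR = 2737 cfs.
With Δt = 0.5 h = 1800 s, V = ΣQ_DR · Δt = 2737 × 1800 = 4.93 × 10^6 ft³.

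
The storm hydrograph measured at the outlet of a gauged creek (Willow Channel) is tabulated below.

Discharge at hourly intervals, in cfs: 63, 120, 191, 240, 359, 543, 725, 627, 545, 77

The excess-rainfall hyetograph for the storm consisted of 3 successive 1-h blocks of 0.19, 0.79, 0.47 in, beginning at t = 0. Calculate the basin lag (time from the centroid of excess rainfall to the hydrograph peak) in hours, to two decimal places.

Centroid of excess rainfall: t_c = Σ P_i·t̄_i / ΣP_i = 1.6931 h (block centres at 0.5, 1.5, 2.5 h).
Hydrograph peak occurs at t = 6 h, so basin lag t_L = 6 − 1.6931 = 4.31 h.

t_L ≈ 4.31 h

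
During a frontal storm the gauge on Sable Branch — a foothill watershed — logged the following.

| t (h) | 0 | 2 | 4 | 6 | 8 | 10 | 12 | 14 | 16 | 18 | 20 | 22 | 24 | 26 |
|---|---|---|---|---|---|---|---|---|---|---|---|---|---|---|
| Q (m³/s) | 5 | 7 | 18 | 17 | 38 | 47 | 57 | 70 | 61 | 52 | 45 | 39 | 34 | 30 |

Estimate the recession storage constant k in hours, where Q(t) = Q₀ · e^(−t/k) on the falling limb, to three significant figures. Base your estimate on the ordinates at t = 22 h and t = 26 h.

k ≈ 15.2 h

On the falling limb, Q drops from 39 to 30 m³/s between t = 22 h and t = 26 h (Δt = 4 h).
k = −Δt / ln(Q₂/Q₁) = −4 / ln(30/39) = 15.2 h.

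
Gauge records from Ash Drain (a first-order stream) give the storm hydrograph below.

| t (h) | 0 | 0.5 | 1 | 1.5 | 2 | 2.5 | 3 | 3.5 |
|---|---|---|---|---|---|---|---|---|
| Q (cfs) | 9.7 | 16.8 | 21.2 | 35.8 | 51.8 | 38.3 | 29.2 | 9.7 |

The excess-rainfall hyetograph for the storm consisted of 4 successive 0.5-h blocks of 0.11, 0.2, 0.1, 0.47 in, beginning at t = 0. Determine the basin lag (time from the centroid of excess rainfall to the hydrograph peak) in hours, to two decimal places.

Centroid of excess rainfall: t_c = Σ P_i·t̄_i / ΣP_i = 1.2784 h (block centres at 0.25, 0.75, 1.25, 1.75 h).
Hydrograph peak occurs at t = 2 h, so basin lag t_L = 2 − 1.2784 = 0.72 h.

t_L ≈ 0.72 h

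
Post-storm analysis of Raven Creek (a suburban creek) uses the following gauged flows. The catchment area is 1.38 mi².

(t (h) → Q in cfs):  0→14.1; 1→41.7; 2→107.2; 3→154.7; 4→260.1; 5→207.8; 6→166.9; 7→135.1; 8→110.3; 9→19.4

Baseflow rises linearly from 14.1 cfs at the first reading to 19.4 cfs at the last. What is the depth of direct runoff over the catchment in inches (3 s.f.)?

d ≈ 1.18 in

Direct runoff: 0.00, 27.01, 91.92, 138.83, 243.64, 190.76, 149.27, 116.88, 91.49, 0.00 cfs; ΣQ_DR = 1050 cfs.
V = ΣQ_DR · Δt = 1050 × 3600 s = 3.779 × 10^6 ft³.
Over A = 1.38 mi², depth = V / A = 1.18 in.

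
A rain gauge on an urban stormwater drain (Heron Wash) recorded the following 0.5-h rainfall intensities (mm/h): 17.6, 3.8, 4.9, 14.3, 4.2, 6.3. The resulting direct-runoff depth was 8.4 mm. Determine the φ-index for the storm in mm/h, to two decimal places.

φ ≈ 7.55 mm/h

Only the 2 blocks with intensity above φ contribute runoff: 17.6, 14.3 mm/h.
Σ(I−φ)·Δt = d  ⇒  (17.6+14.3 − 2φ)·0.5 = 8.4
φ = (31.90 − 8.4/0.5) / 2 = 7.55 mm/h.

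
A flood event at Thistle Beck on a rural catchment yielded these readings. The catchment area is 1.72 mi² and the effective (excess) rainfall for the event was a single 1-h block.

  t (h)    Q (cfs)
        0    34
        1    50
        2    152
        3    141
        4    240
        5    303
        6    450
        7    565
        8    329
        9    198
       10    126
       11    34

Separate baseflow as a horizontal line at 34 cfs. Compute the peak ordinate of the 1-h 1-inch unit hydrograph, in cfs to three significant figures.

U_p ≈ 266 cfs

Direct runoff: 0.0, 16.0, 118.0, 107.0, 206.0, 269.0, 416.0, 531.0, 295.0, 164.0, 92.0, 0.0 cfs; ΣQ_DR = 2214 cfs, peak = 531.0 cfs.
Runoff depth d = ΣQ_DR·Δt / A = 2214 × 3600 / (1.72 mi²) = 1.995 in.
The 1-inch UH is the DRH scaled by (1 in)/d, so U_p = 531.0 × 1/1.995 = 266 cfs.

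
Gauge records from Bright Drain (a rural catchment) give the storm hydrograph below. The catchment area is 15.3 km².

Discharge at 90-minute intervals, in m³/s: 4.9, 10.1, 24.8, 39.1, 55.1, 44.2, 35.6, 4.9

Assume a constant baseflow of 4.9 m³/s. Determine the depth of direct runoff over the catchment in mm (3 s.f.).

d ≈ 63.4 mm

Direct runoff: 0.0, 5.2, 19.9, 34.2, 50.2, 39.3, 30.7, 0.0 m³/s; ΣQ_DR = 179.5 m³/s.
V = ΣQ_DR · Δt = 179.5 × 5400 s = 9.693 × 10^5 m³.
Over A = 15.3 km², depth = V / A = 63.4 mm.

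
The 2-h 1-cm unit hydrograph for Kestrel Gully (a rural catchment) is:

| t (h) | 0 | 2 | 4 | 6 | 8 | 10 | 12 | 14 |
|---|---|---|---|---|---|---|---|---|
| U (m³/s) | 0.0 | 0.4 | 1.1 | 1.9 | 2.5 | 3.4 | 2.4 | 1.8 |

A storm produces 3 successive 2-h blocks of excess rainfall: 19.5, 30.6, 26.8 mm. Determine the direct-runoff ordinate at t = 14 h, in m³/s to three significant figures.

Q ≈ 20.0 m³/s

By discrete convolution, Q_j = Σ (P_i / 10 mm) · U_{j−i}.
At t = 14 h (j=7): Q = (19.5/10)·1.8 + (30.6/10)·2.4 + (26.8/10)·3.4 = 20.0 m³/s.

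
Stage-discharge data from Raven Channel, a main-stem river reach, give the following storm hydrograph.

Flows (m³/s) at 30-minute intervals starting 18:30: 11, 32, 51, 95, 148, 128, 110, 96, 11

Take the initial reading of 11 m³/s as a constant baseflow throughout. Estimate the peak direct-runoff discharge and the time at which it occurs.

Q_p = 137.0 m³/s at t = 20:30

Subtracting baseflow gives direct-runoff ordinates: 0.0, 21.0, 40.0, 84.0, 137.0, 117.0, 99.0, 85.0, 0.0 m³/s.
The maximum is 137.0 m³/s, occurring at the reading for t = 20:30.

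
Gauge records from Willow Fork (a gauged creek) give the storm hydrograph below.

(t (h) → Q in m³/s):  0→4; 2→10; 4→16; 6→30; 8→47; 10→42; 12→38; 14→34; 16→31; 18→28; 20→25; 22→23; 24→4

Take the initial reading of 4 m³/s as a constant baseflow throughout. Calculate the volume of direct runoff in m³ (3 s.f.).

Direct-runoff ordinates (Q − Q_b): 0.0, 6.0, 12.0, 26.0, 43.0, 38.0, 34.0, 30.0, 27.0, 24.0, 21.0, 19.0, 0.0 m³/s.
ΣQ_DR = 280.0 m³/s.
With Δt = 2 h = 7200 s, V = ΣQ_DR · Δt = 280.0 × 7200 = 2.02 × 10^6 m³.

V ≈ 2.02 × 10^6 m³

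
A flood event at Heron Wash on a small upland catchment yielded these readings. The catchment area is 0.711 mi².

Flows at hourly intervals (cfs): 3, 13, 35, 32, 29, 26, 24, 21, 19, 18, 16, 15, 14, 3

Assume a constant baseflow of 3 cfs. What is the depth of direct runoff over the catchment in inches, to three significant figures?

d ≈ 0.493 in

Direct runoff: 0.0, 10.0, 32.0, 29.0, 26.0, 23.0, 21.0, 18.0, 16.0, 15.0, 13.0, 12.0, 11.0, 0.0 cfs; ΣQ_DR = 226.0 cfs.
V = ΣQ_DR · Δt = 226.0 × 3600 s = 8.136 × 10^5 ft³.
Over A = 0.711 mi², depth = V / A = 0.493 in.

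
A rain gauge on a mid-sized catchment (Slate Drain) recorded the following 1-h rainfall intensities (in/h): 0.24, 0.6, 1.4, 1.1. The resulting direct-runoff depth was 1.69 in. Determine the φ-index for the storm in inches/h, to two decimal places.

φ ≈ 0.47 in/h

Only the 3 blocks with intensity above φ contribute runoff: 0.6, 1.4, 1.1 in/h.
Σ(I−φ)·Δt = d  ⇒  (0.6+1.4+1.1 − 3φ)·1 = 1.69
φ = (3.100 − 1.69/1) / 3 = 0.47 in/h.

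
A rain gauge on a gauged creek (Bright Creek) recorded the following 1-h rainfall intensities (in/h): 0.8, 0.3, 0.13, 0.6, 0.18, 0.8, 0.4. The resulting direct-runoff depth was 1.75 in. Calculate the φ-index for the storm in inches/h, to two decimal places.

φ ≈ 0.23 in/h

Only the 5 blocks with intensity above φ contribute runoff: 0.8, 0.3, 0.6, 0.8, 0.4 in/h.
Σ(I−φ)·Δt = d  ⇒  (0.8+0.3+0.6+0.8+0.4 − 5φ)·1 = 1.75
φ = (2.900 − 1.75/1) / 5 = 0.23 in/h.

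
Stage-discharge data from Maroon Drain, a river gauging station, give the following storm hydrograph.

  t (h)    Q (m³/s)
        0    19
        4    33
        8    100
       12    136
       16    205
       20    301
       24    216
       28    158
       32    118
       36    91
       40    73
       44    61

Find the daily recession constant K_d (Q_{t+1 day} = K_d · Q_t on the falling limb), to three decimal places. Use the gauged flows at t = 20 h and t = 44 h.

K_d ≈ 0.203

Between t = 20 h and t = 44 h the flow falls from 301 to 61 m³/s over 6×4 h = 24 h.
Per-interval ratio K = (61/301)^(1/6) = 0.7664; K_d = K^(24/4) = 0.203.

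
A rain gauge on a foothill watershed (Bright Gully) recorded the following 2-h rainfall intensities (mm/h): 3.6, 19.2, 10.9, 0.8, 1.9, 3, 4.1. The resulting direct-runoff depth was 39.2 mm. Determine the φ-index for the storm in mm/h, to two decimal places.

φ ≈ 5.25 mm/h

Only the 2 blocks with intensity above φ contribute runoff: 19.2, 10.9 mm/h.
Σ(I−φ)·Δt = d  ⇒  (19.2+10.9 − 2φ)·2 = 39.2
φ = (30.10 − 39.2/2) / 2 = 5.25 mm/h.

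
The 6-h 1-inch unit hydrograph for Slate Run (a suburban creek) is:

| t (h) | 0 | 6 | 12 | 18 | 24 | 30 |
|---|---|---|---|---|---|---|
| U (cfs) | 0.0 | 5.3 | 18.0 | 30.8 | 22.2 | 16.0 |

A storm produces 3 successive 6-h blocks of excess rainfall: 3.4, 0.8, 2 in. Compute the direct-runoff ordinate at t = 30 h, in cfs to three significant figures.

Q ≈ 134 cfs

By discrete convolution, Q_j = Σ (P_i / 1 in) · U_{j−i}.
At t = 30 h (j=5): Q = (3.4/1)·16.0 + (0.8/1)·22.2 + (2/1)·30.8 = 134 cfs.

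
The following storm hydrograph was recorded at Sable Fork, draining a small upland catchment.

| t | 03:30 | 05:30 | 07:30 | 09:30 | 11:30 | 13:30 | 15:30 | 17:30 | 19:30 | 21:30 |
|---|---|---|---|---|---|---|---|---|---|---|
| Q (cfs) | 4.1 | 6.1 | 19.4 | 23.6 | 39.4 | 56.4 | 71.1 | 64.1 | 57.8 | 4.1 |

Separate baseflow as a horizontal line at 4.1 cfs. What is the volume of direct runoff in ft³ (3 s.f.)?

V ≈ 2.20 × 10^6 ft³

Direct-runoff ordinates (Q − Q_b): 0.0, 2.0, 15.3, 19.5, 35.3, 52.3, 67.0, 60.0, 53.7, 0.0 cfs.
ΣQ_DR = 305.1 cfs.
With Δt = 2 h = 7200 s, V = ΣQ_DR · Δt = 305.1 × 7200 = 2.20 × 10^6 ft³.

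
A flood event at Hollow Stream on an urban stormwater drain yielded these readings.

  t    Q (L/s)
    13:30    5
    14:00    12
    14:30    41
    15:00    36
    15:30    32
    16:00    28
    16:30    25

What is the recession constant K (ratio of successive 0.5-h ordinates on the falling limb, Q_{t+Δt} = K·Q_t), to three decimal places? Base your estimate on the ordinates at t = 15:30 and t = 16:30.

Using the recession-limb readings at t = 15:30 and t = 16:30: Q falls from 32 to 25 L/s over 2 intervals.
K = (Q₂/Q₁)^(1/2) = (25/32)^(1/2) = 0.884.

K ≈ 0.884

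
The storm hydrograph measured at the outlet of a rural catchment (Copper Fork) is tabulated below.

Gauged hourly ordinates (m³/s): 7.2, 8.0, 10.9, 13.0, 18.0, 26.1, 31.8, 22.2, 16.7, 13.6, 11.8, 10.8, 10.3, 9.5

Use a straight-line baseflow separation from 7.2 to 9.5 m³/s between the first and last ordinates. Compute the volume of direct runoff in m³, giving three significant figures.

V ≈ 3.35 × 10^5 m³

Direct-runoff ordinates (Q − Q_b): 0.00, 0.62, 3.35, 5.27, 10.09, 18.02, 23.54, 13.76, 8.08, 4.81, 2.83, 1.65, 0.98, 0.00 m³/s.
ΣQ_DR = 93.00 m³/s.
With Δt = 1 h = 3600 s, V = ΣQ_DR · Δt = 93.00 × 3600 = 3.35 × 10^5 m³.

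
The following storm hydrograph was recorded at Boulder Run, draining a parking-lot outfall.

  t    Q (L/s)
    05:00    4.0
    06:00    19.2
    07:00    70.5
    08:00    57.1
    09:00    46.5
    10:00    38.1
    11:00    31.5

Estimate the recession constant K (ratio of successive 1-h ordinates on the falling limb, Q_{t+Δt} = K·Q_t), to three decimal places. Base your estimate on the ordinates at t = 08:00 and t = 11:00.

Using the recession-limb readings at t = 08:00 and t = 11:00: Q falls from 57.1 to 31.5 L/s over 3 intervals.
K = (Q₂/Q₁)^(1/3) = (31.5/57.1)^(1/3) = 0.820.

K ≈ 0.820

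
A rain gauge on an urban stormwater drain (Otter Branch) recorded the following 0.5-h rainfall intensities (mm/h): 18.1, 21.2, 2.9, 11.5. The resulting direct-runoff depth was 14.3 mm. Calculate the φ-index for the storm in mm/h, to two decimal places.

φ ≈ 7.40 mm/h

Only the 3 blocks with intensity above φ contribute runoff: 18.1, 21.2, 11.5 mm/h.
Σ(I−φ)·Δt = d  ⇒  (18.1+21.2+11.5 − 3φ)·0.5 = 14.3
φ = (50.80 − 14.3/0.5) / 3 = 7.40 mm/h.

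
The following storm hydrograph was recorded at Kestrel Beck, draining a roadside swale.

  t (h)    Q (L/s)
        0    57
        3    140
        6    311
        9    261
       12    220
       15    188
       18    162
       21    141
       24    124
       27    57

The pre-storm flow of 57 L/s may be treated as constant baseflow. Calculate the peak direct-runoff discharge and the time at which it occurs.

Q_p = 254.0 L/s at t = 6 h

Subtracting baseflow gives direct-runoff ordinates: 0.0, 83.0, 254.0, 204.0, 163.0, 131.0, 105.0, 84.0, 67.0, 0.0 L/s.
The maximum is 254.0 L/s, occurring at the reading for t = 6 h.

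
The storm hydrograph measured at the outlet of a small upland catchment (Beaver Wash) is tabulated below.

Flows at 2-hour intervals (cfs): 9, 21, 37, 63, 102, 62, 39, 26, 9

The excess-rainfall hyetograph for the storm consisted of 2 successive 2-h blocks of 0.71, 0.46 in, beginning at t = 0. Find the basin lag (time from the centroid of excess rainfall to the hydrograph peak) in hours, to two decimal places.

t_L ≈ 6.21 h

Centroid of excess rainfall: t_c = Σ P_i·t̄_i / ΣP_i = 1.7863 h (block centres at 1, 3 h).
Hydrograph peak occurs at t = 8 h, so basin lag t_L = 8 − 1.7863 = 6.21 h.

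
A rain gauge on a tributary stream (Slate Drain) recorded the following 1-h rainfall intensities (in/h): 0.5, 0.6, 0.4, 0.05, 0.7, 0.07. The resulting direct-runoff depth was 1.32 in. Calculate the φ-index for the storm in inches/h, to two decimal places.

Only the 4 blocks with intensity above φ contribute runoff: 0.5, 0.6, 0.4, 0.7 in/h.
Σ(I−φ)·Δt = d  ⇒  (0.5+0.6+0.4+0.7 − 4φ)·1 = 1.32
φ = (2.200 − 1.32/1) / 4 = 0.22 in/h.

φ ≈ 0.22 in/h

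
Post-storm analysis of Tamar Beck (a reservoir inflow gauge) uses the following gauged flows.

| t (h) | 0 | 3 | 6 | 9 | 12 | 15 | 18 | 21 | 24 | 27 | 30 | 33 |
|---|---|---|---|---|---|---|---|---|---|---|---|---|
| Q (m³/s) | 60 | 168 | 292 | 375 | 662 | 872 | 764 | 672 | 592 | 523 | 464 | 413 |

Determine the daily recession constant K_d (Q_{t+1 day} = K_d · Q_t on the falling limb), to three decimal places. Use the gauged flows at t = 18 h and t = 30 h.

Between t = 18 h and t = 30 h the flow falls from 764 to 464 m³/s over 4×3 h = 12 h.
Per-interval ratio K = (464/764)^(1/4) = 0.8828; K_d = K^(24/3) = 0.369.

K_d ≈ 0.369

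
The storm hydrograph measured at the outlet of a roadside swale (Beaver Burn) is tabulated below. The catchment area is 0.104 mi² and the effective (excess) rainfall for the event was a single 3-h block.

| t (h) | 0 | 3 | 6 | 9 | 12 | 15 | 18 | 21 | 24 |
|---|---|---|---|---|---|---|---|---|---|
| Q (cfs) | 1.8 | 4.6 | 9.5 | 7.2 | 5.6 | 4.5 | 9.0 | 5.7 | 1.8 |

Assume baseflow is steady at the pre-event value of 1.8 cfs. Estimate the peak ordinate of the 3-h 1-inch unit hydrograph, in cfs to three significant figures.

Direct runoff: 0.0, 2.8, 7.7, 5.4, 3.8, 2.7, 7.2, 3.9, 0.0 cfs; ΣQ_DR = 33.50 cfs, peak = 7.7 cfs.
Runoff depth d = ΣQ_DR·Δt / A = 33.50 × 10800 / (0.104 mi²) = 1.497 in.
The 1-inch UH is the DRH scaled by (1 in)/d, so U_p = 7.7 × 1/1.497 = 5.14 cfs.

U_p ≈ 5.14 cfs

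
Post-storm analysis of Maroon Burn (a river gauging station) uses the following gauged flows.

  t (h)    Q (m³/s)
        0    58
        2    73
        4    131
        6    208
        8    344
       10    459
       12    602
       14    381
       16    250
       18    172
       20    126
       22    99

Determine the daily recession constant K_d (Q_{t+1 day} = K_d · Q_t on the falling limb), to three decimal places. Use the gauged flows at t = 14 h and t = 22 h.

K_d ≈ 0.018

Between t = 14 h and t = 22 h the flow falls from 381 to 99 m³/s over 4×2 h = 8 h.
Per-interval ratio K = (99/381)^(1/4) = 0.7140; K_d = K^(24/2) = 0.018.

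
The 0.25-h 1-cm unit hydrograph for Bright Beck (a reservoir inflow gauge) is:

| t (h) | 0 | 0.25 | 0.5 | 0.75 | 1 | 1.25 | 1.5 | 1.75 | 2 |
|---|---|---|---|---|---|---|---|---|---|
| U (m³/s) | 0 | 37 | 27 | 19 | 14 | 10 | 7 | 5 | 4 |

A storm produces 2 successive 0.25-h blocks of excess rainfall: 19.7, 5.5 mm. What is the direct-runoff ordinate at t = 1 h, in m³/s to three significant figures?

By discrete convolution, Q_j = Σ (P_i / 10 mm) · U_{j−i}.
At t = 1 h (j=4): Q = (19.7/10)·14 + (5.5/10)·19 = 38.0 m³/s.

Q ≈ 38.0 m³/s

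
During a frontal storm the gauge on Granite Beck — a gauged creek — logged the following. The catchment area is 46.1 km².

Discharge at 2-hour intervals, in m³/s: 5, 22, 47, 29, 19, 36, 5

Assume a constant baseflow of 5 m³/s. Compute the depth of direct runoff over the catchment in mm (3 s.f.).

d ≈ 20.0 mm

Direct runoff: 0.0, 17.0, 42.0, 24.0, 14.0, 31.0, 0.0 m³/s; ΣQ_DR = 128.0 m³/s.
V = ΣQ_DR · Δt = 128.0 × 7200 s = 9.216 × 10^5 m³.
Over A = 46.1 km², depth = V / A = 20.0 mm.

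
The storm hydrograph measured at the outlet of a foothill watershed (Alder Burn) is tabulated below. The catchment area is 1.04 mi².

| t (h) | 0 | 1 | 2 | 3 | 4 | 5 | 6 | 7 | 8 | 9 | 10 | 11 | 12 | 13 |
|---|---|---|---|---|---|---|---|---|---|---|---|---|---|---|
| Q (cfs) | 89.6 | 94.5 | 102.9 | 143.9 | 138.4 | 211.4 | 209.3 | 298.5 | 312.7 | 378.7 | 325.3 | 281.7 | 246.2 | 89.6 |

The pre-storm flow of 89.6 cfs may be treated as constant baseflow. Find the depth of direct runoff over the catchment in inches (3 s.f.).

d ≈ 2.49 in

Direct runoff: 0.0, 4.9, 13.3, 54.3, 48.8, 121.8, 119.7, 208.9, 223.1, 289.1, 235.7, 192.1, 156.6, 0.0 cfs; ΣQ_DR = 1668 cfs.
V = ΣQ_DR · Δt = 1668 × 3600 s = 6.006 × 10^6 ft³.
Over A = 1.04 mi², depth = V / A = 2.49 in.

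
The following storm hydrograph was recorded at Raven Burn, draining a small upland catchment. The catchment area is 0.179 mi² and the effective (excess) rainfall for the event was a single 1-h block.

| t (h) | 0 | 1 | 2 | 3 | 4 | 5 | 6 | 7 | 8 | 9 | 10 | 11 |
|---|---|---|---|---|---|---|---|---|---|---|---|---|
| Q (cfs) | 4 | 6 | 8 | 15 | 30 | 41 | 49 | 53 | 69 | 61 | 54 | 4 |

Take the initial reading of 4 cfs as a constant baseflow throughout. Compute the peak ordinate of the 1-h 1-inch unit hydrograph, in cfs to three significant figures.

U_p ≈ 21.7 cfs

Direct runoff: 0.0, 2.0, 4.0, 11.0, 26.0, 37.0, 45.0, 49.0, 65.0, 57.0, 50.0, 0.0 cfs; ΣQ_DR = 346.0 cfs, peak = 65.0 cfs.
Runoff depth d = ΣQ_DR·Δt / A = 346.0 × 3600 / (0.179 mi²) = 2.995 in.
The 1-inch UH is the DRH scaled by (1 in)/d, so U_p = 65.0 × 1/2.995 = 21.7 cfs.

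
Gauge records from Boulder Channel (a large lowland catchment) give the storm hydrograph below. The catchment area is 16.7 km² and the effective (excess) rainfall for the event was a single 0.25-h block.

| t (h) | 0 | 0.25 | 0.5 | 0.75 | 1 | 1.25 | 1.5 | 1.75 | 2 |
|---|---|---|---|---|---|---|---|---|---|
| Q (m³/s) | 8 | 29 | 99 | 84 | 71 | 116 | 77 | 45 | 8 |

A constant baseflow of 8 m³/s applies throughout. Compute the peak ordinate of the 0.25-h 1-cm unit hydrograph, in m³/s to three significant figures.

Direct runoff: 0.0, 21.0, 91.0, 76.0, 63.0, 108.0, 69.0, 37.0, 0.0 m³/s; ΣQ_DR = 465.0 m³/s, peak = 108.0 m³/s.
Runoff depth d = ΣQ_DR·Δt / A = 465.0 × 900 / (16.7 km²) = 25.06 mm.
The 1-cm UH is the DRH scaled by (10 mm)/d, so U_p = 108.0 × 10/25.06 = 43.1 m³/s.

U_p ≈ 43.1 m³/s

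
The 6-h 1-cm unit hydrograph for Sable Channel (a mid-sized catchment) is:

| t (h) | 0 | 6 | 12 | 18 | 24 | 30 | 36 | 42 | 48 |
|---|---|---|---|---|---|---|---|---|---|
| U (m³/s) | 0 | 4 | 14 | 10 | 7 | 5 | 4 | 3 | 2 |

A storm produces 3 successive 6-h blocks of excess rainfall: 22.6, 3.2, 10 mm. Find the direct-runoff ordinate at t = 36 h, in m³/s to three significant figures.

By discrete convolution, Q_j = Σ (P_i / 10 mm) · U_{j−i}.
At t = 36 h (j=6): Q = (22.6/10)·4 + (3.2/10)·5 + (10/10)·7 = 17.6 m³/s.

Q ≈ 17.6 m³/s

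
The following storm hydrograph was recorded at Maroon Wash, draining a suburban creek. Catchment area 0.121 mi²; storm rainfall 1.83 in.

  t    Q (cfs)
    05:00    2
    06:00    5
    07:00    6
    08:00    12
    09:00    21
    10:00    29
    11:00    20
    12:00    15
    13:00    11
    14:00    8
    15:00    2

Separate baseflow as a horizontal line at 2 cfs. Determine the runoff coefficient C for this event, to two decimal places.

ΣQ_DR = 109.0 cfs; V = ΣQ_DR·Δt = 3.924 × 10^5 ft³.
Runoff depth d = V / A = 1.396 in.
C = d / P = 1.396 / 1.83 = 0.76.

C ≈ 0.76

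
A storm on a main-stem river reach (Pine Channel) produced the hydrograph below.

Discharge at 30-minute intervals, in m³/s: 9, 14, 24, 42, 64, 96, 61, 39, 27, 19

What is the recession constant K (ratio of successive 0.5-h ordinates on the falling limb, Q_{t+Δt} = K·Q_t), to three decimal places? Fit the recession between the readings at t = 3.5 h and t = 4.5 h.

Using the recession-limb readings at t = 3.5 h and t = 4.5 h: Q falls from 39 to 19 m³/s over 2 intervals.
K = (Q₂/Q₁)^(1/2) = (19/39)^(1/2) = 0.698.

K ≈ 0.698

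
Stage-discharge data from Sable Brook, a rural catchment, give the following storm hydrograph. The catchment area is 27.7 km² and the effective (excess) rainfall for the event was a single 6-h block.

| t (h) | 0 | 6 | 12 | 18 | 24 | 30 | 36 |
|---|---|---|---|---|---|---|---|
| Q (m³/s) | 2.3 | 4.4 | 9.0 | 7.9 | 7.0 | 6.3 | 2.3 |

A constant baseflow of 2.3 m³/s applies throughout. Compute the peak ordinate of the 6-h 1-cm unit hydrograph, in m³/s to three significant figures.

U_p ≈ 3.72 m³/s

Direct runoff: 0.0, 2.1, 6.7, 5.6, 4.7, 4.0, 0.0 m³/s; ΣQ_DR = 23.10 m³/s, peak = 6.7 m³/s.
Runoff depth d = ΣQ_DR·Δt / A = 23.10 × 21600 / (27.7 km²) = 18.01 mm.
The 1-cm UH is the DRH scaled by (10 mm)/d, so U_p = 6.7 × 10/18.01 = 3.72 m³/s.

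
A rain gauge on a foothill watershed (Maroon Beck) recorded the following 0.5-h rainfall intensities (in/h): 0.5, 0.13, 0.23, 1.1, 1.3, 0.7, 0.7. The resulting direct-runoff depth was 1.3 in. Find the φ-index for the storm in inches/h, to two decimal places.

φ ≈ 0.34 in/h

Only the 5 blocks with intensity above φ contribute runoff: 0.5, 1.1, 1.3, 0.7, 0.7 in/h.
Σ(I−φ)·Δt = d  ⇒  (0.5+1.1+1.3+0.7+0.7 − 5φ)·0.5 = 1.3
φ = (4.300 − 1.3/0.5) / 5 = 0.34 in/h.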